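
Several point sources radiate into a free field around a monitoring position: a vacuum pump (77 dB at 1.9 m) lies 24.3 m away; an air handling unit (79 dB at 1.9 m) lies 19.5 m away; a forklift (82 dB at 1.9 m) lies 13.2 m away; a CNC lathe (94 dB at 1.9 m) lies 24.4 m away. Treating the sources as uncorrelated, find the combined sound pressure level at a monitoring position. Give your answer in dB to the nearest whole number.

Apply inverse-square spreading to bring every level to the receiver, then sum 10^(L/10).
vacuum pump: 77 − 20·log₁₀(24.3/1.9) = 77 − 22.14 = 54.86 dB.
air handling unit: 79 − 20·log₁₀(19.5/1.9) = 79 − 20.23 = 58.77 dB.
forklift: 82 − 20·log₁₀(13.2/1.9) = 82 − 16.84 = 65.16 dB.
CNC lathe: 94 − 20·log₁₀(24.4/1.9) = 94 − 22.17 = 71.83 dB.
Σ 10^(L/10) = 1.958e+07 → L_total = 10·log₁₀(1.958e+07) = 72.92 dB.

73 dB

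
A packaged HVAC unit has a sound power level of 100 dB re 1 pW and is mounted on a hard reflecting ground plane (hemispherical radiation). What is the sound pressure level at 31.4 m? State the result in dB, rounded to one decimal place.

62.1 dB

L_p = L_w − 10·log₁₀(2π·r²) with r = 31.4 m.
2π·r² = 6195 m², 10·log₁₀ of that is 37.920 dB.
L_p = 100 − 37.920 = 62.08 dB.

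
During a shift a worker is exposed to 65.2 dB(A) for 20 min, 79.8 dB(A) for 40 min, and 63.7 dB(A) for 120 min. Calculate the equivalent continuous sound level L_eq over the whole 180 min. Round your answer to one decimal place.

The energy average is taken in the linear domain: L_eq = 10·log₁₀[(Σ tᵢ·10^(Lᵢ/10))/T], T = 180 min.
Σ tᵢ·10^(Lᵢ/10) = 20·10^(65.2/10) + 40·10^(79.8/10) + 120·10^(63.7/10) = 4.168e+09.
L_eq = 10·log₁₀(4.168e+09/180) = 73.65 dB(A).

73.6 dB(A)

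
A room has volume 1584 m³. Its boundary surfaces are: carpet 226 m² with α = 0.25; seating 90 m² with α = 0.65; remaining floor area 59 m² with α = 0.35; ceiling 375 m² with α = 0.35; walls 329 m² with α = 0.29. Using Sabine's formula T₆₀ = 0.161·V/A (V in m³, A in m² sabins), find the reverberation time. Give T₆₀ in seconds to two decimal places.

0.70 s

A = Σ Sᵢαᵢ = 226·0.25 + 90·0.65 + 59·0.35 + 375·0.35 + 329·0.29 = 362.31 m².
T₆₀ = 0.161·V/A = 0.161·1584/362.31 = 0.704 s.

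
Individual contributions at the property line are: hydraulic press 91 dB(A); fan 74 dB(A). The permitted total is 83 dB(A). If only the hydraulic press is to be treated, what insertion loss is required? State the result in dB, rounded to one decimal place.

The untreated sources together contribute 10^(74/10) = 2.512e+07, i.e. 74.00 dB(A).
To meet 83 dB(A) overall, the treated hydraulic press may contribute at most 10^(83/10) − 2.512e+07 = 1.744e+08, i.e. 82.42 dB(A).
Required insertion loss = 91 − 82.42 = 8.58 dB.

8.6 dB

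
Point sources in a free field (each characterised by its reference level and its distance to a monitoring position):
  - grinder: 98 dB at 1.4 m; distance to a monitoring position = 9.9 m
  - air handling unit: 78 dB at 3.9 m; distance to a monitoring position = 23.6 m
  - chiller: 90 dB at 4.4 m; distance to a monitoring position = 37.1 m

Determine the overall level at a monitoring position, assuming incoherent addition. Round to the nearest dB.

Propagate each source to the receiver with L = L_ref − 20·log₁₀(r/r_ref), then add intensities.
grinder: 98 − 20·log₁₀(9.9/1.4) = 98 − 16.99 = 81.01 dB.
air handling unit: 78 − 20·log₁₀(23.6/3.9) = 78 − 15.64 = 62.36 dB.
chiller: 90 − 20·log₁₀(37.1/4.4) = 90 − 18.52 = 71.48 dB.
Σ 10^(L/10) = 1.420e+08 → L_total = 10·log₁₀(1.420e+08) = 81.52 dB.

82 dB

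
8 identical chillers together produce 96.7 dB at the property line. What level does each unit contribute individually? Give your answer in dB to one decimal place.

For N identical incoherent sources L_total = L₁ + 10·log₁₀ N, so L₁ = 96.7 − 10·log₁₀(8) = 96.7 − 9.031.

87.7 dB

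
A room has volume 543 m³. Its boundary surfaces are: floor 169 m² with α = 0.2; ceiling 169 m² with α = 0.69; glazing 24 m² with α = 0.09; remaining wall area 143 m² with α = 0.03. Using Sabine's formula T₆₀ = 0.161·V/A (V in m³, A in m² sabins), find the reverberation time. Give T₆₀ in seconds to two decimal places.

0.56 s

Total absorption A = 169·0.2 + 169·0.69 + 24·0.09 + 143·0.03 = 156.86 m² sabins.
T₆₀ = 0.161·V/A = 0.161·543/156.86 = 0.557 s.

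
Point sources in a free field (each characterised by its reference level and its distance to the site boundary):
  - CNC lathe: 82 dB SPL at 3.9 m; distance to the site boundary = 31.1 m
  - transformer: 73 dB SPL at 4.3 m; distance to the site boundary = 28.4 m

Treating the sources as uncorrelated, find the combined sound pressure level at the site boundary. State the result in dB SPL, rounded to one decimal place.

Propagate each source to the receiver with L = L_ref − 20·log₁₀(r/r_ref), then add intensities.
CNC lathe: 82 − 20·log₁₀(31.1/3.9) = 82 − 18.03 = 63.97 dB SPL.
transformer: 73 − 20·log₁₀(28.4/4.3) = 73 − 16.40 = 56.60 dB SPL.
Σ 10^(L/10) = 2.950e+06 → L_total = 10·log₁₀(2.950e+06) = 64.70 dB SPL.

64.7 dB SPL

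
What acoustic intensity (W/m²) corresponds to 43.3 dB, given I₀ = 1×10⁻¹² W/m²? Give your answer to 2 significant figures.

2.1e-08 W/m²

I = I₀·10^(L/10) = 10⁻¹² × 10^(43.3/10) = 10^(-7.670).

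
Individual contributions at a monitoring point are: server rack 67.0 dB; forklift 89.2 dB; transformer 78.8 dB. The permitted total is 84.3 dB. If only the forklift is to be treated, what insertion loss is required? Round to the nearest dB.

Everything except the forklift sums to 10^(67.0/10) + 10^(78.8/10) = 8.087e+07 in linear terms, 79.08 dB.
The limit corresponds to 10^(84.3/10) = 2.692e+08; subtracting the fixed part leaves 1.883e+08 for the forklift, i.e. 82.75 dB.
Required insertion loss = 89.2 − 82.75 = 6.45 dB.

6 dB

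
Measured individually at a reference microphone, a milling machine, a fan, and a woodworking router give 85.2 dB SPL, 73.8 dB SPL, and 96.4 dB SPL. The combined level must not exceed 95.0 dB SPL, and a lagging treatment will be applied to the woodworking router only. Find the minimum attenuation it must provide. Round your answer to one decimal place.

1.9 dB

The untreated sources together contribute 10^(85.2/10) + 10^(73.8/10) = 3.551e+08, i.e. 85.50 dB SPL.
The limit corresponds to 10^(95.0/10) = 3.162e+09; subtracting the fixed part leaves 2.807e+09 for the woodworking router, i.e. 94.48 dB SPL.
Required insertion loss = 96.4 − 94.48 = 1.92 dB.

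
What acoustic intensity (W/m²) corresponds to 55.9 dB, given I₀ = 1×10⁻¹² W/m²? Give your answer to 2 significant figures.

I/I₀ = 10^(55.9/10) = 3.89e+05, so I = 3.89e+05 × 10⁻¹² W/m².

3.9e-07 W/m²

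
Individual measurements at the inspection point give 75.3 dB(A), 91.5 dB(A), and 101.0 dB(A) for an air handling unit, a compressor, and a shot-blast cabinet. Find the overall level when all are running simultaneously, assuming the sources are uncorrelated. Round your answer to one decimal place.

101.5 dB(A)

For uncorrelated sources the intensities add, so convert each level to linear form, sum, and take 10·log₁₀ of the total.
Σ 10^(L/10) = 10^(75.3/10) + 10^(91.5/10) + 10^(101.0/10) = 1.404e+10.
L_total = 10·log₁₀(1.404e+10) = 101.47 dB(A).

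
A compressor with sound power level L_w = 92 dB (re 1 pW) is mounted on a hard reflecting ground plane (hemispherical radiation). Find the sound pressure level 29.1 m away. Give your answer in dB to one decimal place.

54.7 dB

L_p = L_w − 10·log₁₀(2π·r²) with r = 29.1 m.
2π·r² = 5321 m², 10·log₁₀ of that is 37.260 dB.
L_p = 92 − 37.260 = 54.74 dB.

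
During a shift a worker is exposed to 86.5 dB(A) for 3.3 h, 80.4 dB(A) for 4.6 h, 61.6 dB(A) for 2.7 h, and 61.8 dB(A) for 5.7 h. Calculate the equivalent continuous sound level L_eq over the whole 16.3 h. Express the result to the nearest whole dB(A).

L_eq = 10·log₁₀[(1/T)·Σ tᵢ·10^(Lᵢ/10)] with T = 16.3 h.
Σ tᵢ·10^(Lᵢ/10) = 3.3·10^(86.5/10) + 4.6·10^(80.4/10) + 2.7·10^(61.6/10) + 5.7·10^(61.8/10) = 1.991e+09.
L_eq = 10·log₁₀(1.991e+09/16.3) = 80.87 dB(A).

81 dB(A)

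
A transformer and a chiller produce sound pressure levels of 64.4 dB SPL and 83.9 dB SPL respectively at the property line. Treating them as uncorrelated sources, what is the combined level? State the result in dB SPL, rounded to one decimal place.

83.9 dB SPL

Incoherent sources combine by intensity addition: L_total = 10·log₁₀(Σ 10^(L_i/10)).
Σ 10^(L/10) = 10^(64.4/10) + 10^(83.9/10) = 2.482e+08.
L_total = 10·log₁₀(2.482e+08) = 83.95 dB SPL.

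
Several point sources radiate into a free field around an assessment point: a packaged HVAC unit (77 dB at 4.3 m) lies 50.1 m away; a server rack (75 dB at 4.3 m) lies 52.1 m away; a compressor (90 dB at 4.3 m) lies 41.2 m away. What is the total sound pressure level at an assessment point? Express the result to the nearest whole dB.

First find each source's level at the receiver (point-source: −20·log₁₀(r/r_ref)), then combine on an intensity basis.
packaged HVAC unit: 77 − 20·log₁₀(50.1/4.3) = 77 − 21.33 = 55.67 dB.
server rack: 75 − 20·log₁₀(52.1/4.3) = 75 − 21.67 = 53.33 dB.
compressor: 90 − 20·log₁₀(41.2/4.3) = 90 − 19.63 = 70.37 dB.
Σ 10^(L/10) = 1.148e+07 → L_total = 10·log₁₀(1.148e+07) = 70.60 dB.

71 dB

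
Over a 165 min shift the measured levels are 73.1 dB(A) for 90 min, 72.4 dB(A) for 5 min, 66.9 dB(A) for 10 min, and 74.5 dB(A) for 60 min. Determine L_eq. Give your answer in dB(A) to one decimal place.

L_eq = 10·log₁₀[(1/T)·Σ tᵢ·10^(Lᵢ/10)] with T = 165 min.
Σ tᵢ·10^(Lᵢ/10) = 90·10^(73.1/10) + 5·10^(72.4/10) + 10·10^(66.9/10) + 60·10^(74.5/10) = 3.664e+09.
L_eq = 10·log₁₀(3.664e+09/165) = 73.47 dB(A).

73.5 dB(A)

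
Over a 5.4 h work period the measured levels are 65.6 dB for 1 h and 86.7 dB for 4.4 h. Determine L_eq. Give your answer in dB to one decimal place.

85.8 dB

Weight each interval's intensity by its duration and average over T = 5.4 h:
Σ tᵢ·10^(Lᵢ/10) = 1·10^(65.6/10) + 4.4·10^(86.7/10) = 2.062e+09.
L_eq = 10·log₁₀(2.062e+09/5.4) = 85.82 dB.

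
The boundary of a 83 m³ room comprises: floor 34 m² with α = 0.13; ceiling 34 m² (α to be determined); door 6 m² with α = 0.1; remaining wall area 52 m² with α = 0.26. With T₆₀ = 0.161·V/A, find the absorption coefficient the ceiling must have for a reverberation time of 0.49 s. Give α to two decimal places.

0.26

From T₆₀ = 0.161·V/A, the target T₆₀ = 0.49 s needs A = 0.161·83/0.49 = 27.27 m².
Absorption from the other surfaces = 34·0.13 + 6·0.1 + 52·0.26 = 18.54 m², so the ceiling must supply 8.73 m² over 34 m².
α = 8.73/34 = 0.257.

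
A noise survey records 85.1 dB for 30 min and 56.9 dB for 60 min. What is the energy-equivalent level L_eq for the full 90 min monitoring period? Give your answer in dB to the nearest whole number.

The energy average is taken in the linear domain: L_eq = 10·log₁₀[(Σ tᵢ·10^(Lᵢ/10))/T], T = 90 min.
Σ tᵢ·10^(Lᵢ/10) = 30·10^(85.1/10) + 60·10^(56.9/10) = 9.737e+09.
L_eq = 10·log₁₀(9.737e+09/90) = 80.34 dB.

80 dB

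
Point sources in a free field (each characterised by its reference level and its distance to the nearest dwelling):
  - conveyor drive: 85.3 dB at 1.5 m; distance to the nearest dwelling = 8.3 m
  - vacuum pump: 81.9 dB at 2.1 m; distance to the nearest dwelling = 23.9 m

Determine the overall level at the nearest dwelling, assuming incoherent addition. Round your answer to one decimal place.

First find each source's level at the receiver (point-source: −20·log₁₀(r/r_ref)), then combine on an intensity basis.
conveyor drive: 85.3 − 20·log₁₀(8.3/1.5) = 85.3 − 14.86 = 70.44 dB.
vacuum pump: 81.9 − 20·log₁₀(23.9/2.1) = 81.9 − 21.12 = 60.78 dB.
Σ 10^(L/10) = 1.226e+07 → L_total = 10·log₁₀(1.226e+07) = 70.89 dB.

70.9 dB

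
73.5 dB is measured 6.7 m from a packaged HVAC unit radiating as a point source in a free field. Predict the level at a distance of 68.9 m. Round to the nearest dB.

Spherical spreading from a point source gives a 20·log₁₀(r₂/r₁) drop.
L₂ = 73.5 − 20·log₁₀(68.9/6.7) = 73.5 − 20.243 = 53.26 dB.

53 dB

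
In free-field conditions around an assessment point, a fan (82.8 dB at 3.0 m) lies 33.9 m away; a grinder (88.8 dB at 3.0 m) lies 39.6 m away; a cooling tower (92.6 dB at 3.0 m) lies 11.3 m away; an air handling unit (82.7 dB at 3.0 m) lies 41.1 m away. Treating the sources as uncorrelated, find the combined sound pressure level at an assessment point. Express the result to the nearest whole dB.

81 dB

First find each source's level at the receiver (point-source: −20·log₁₀(r/r_ref)), then combine on an intensity basis.
fan: 82.8 − 20·log₁₀(33.9/3.0) = 82.8 − 21.06 = 61.74 dB.
grinder: 88.8 − 20·log₁₀(39.6/3.0) = 88.8 − 22.41 = 66.39 dB.
cooling tower: 92.6 − 20·log₁₀(11.3/3.0) = 92.6 − 11.52 = 81.08 dB.
air handling unit: 82.7 − 20·log₁₀(41.1/3.0) = 82.7 − 22.73 = 59.97 dB.
Σ 10^(L/10) = 1.351e+08 → L_total = 10·log₁₀(1.351e+08) = 81.31 dB.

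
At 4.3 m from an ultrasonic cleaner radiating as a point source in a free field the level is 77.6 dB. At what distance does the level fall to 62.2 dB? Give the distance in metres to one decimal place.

For a point source L₁ − L₂ = 20·log₁₀(r₂/r₁), so r₂ = r₁·10^((L₁−L₂)/20).
r₂ = 4.3·10^((77.6−62.2)/20) = 4.3·10^(15.4/20) = 25.32 m.

25.3 m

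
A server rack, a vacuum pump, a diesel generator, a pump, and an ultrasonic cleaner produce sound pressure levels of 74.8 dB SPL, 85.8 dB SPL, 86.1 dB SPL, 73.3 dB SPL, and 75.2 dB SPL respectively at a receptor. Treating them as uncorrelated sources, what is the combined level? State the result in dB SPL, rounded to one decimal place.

89.4 dB SPL

For uncorrelated sources the intensities add, so convert each level to linear form, sum, and take 10·log₁₀ of the total.
Σ 10^(L/10) = 10^(74.8/10) + 10^(85.8/10) + 10^(86.1/10) + 10^(73.3/10) + 10^(75.2/10) = 8.723e+08.
L_total = 10·log₁₀(8.723e+08) = 89.41 dB SPL.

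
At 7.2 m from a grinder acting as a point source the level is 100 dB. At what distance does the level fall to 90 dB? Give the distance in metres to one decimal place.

Point-source spreading drops the level by 20·log₁₀(r₂/r₁); inverting, r₂/r₁ = 10^(ΔL/20).
r₂ = 7.2·10^((100−90)/20) = 7.2·10^(10.0/20) = 22.77 m.

22.8 m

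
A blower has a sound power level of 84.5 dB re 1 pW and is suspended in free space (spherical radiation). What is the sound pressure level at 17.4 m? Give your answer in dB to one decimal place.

L_p = L_w − 10·log₁₀(4π·r²) with r = 17.4 m.
4π·r² = 3805 m², 10·log₁₀ of that is 35.803 dB.
L_p = 84.5 − 35.803 = 48.70 dB.

48.7 dB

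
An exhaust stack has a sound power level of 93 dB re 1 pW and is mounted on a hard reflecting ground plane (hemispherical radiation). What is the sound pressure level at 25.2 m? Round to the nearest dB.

Free-field hemispherical radiation: L_p = L_w − 10·log₁₀(2π·r²), r = 25.2 m.
2π·r² = 3990 m², 10·log₁₀ of that is 36.010 dB.
L_p = 93 − 36.010 = 56.99 dB.

57 dB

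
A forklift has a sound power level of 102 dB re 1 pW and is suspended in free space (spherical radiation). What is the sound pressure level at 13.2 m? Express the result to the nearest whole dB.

69 dB

L_p = L_w − 10·log₁₀(4π·r²) with r = 13.2 m.
4π·r² = 2190 m², 10·log₁₀ of that is 33.404 dB.
L_p = 102 − 33.404 = 68.60 dB.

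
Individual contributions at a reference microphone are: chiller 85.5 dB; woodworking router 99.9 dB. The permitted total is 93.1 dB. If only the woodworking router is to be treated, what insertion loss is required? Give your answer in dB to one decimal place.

Everything except the woodworking router sums to 10^(85.5/10) = 3.548e+08 in linear terms, 85.50 dB.
The limit corresponds to 10^(93.1/10) = 2.042e+09; subtracting the fixed part leaves 1.687e+09 for the woodworking router, i.e. 92.27 dB.
Required insertion loss = 99.9 − 92.27 = 7.63 dB.

7.6 dB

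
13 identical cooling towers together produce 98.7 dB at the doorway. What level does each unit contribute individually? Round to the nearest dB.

88 dB

Dividing the total intensity by 13 lowers the level by 10·log₁₀ 13 = 11.139 dB: L₁ = 98.7 − 11.139.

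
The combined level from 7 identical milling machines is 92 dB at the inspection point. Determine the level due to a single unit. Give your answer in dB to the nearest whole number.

84 dB

Dividing the total intensity by 7 lowers the level by 10·log₁₀ 7 = 8.451 dB: L₁ = 92 − 8.451.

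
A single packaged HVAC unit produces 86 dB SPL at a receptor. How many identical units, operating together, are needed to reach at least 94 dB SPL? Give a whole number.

7

N identical sources give L₁ + 10·log₁₀ N, so require 10·log₁₀ N ≥ 94 − 86 = 8.0 dB.
N ≥ 10^(8.0/10) = 6.310, so N = 7.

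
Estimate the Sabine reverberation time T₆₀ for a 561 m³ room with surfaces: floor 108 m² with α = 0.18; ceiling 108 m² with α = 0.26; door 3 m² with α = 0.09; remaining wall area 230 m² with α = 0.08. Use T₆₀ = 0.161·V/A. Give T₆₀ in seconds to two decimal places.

1.36 s

Total absorption A = 108·0.18 + 108·0.26 + 3·0.09 + 230·0.08 = 66.19 m² sabins.
T₆₀ = 0.161·V/A = 0.161·561/66.19 = 1.365 s.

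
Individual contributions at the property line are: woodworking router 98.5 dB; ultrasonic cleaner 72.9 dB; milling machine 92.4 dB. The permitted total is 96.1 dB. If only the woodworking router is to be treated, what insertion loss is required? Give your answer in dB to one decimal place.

Fixed contribution from the other sources: Σ 10^(L/10) = 10^(72.9/10) + 10^(92.4/10) = 1.757e+09 (92.45 dB).
To meet 96.1 dB overall, the treated woodworking router may contribute at most 10^(96.1/10) − 1.757e+09 = 2.317e+09, i.e. 93.65 dB.
So the woodworking router must be reduced from 98.5 to 93.65 dB: IL = 4.85 dB.

4.9 dB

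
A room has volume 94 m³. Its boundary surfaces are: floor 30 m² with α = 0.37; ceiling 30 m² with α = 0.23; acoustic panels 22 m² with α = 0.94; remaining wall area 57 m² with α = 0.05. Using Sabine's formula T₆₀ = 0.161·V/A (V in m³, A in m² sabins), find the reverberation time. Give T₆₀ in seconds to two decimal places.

0.36 s

Summing Sᵢαᵢ: 30·0.37 + 30·0.23 + 22·0.94 + 57·0.05 = 41.53 m².
T₆₀ = 0.161·V/A = 0.161·94/41.53 = 0.364 s.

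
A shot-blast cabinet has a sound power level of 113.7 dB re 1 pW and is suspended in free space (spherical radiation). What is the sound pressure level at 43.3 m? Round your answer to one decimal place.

L_p = L_w − 10·log₁₀(4π·r²) with r = 43.3 m.
4π·r² = 2.356e+04 m², 10·log₁₀ of that is 43.722 dB.
L_p = 113.7 − 43.722 = 69.98 dB.

70.0 dB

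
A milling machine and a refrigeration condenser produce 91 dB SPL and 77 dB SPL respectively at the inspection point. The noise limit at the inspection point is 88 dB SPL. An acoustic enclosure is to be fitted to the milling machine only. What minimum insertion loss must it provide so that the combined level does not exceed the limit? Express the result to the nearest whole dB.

Everything except the milling machine sums to 10^(77/10) = 5.012e+07 in linear terms, 77.00 dB SPL.
The limit corresponds to 10^(88/10) = 6.310e+08; subtracting the fixed part leaves 5.808e+08 for the milling machine, i.e. 87.64 dB SPL.
Required insertion loss = 91 − 87.64 = 3.36 dB.

3 dB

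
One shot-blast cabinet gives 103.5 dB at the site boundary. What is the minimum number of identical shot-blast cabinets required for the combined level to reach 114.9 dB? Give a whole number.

14

N identical sources give L₁ + 10·log₁₀ N, so require 10·log₁₀ N ≥ 114.9 − 103.5 = 11.4 dB.
N ≥ 10^(11.4/10) = 13.804, so N = 14.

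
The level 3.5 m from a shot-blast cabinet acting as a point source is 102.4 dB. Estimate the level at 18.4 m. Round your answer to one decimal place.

Point-source attenuation: ΔL = 20·log₁₀(r₂/r₁) = 20·log₁₀(18.4/3.5) = 14.415 dB.
L₂ = 102.4 − 20·log₁₀(18.4/3.5) = 102.4 − 14.415 = 87.99 dB.

88.0 dB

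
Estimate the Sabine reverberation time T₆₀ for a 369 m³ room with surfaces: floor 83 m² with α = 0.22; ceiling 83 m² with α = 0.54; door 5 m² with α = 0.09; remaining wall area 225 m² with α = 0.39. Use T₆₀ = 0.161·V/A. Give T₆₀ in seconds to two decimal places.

Summing Sᵢαᵢ: 83·0.22 + 83·0.54 + 5·0.09 + 225·0.39 = 151.28 m².
T₆₀ = 0.161·V/A = 0.161·369/151.28 = 0.393 s.

0.39 s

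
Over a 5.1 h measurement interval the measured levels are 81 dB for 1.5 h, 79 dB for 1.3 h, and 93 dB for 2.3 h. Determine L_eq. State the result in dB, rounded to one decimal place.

Weight each interval's intensity by its duration and average over T = 5.1 h:
Σ tᵢ·10^(Lᵢ/10) = 1.5·10^(81/10) + 1.3·10^(79/10) + 2.3·10^(93/10) = 4.881e+09.
L_eq = 10·log₁₀(4.881e+09/5.1) = 89.81 dB.

89.8 dB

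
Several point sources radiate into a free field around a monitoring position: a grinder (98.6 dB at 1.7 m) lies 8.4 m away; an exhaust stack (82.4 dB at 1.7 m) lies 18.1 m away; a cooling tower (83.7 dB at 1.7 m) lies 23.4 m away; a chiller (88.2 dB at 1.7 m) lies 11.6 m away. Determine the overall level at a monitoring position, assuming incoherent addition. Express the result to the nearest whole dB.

First find each source's level at the receiver (point-source: −20·log₁₀(r/r_ref)), then combine on an intensity basis.
grinder: 98.6 − 20·log₁₀(8.4/1.7) = 98.6 − 13.88 = 84.72 dB.
exhaust stack: 82.4 − 20·log₁₀(18.1/1.7) = 82.4 − 20.54 = 61.86 dB.
cooling tower: 83.7 − 20·log₁₀(23.4/1.7) = 83.7 − 22.78 = 60.92 dB.
chiller: 88.2 − 20·log₁₀(11.6/1.7) = 88.2 − 16.68 = 71.52 dB.
Σ 10^(L/10) = 3.137e+08 → L_total = 10·log₁₀(3.137e+08) = 84.96 dB.

85 dB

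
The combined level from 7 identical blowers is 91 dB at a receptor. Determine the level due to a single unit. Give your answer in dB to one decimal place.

For N identical incoherent sources L_total = L₁ + 10·log₁₀ N, so L₁ = 91 − 10·log₁₀(7) = 91 − 8.451.

82.5 dB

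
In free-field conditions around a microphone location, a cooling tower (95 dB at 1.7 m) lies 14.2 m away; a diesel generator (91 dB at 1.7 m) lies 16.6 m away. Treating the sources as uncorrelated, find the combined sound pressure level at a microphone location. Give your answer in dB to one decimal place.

First find each source's level at the receiver (point-source: −20·log₁₀(r/r_ref)), then combine on an intensity basis.
cooling tower: 95 − 20·log₁₀(14.2/1.7) = 95 − 18.44 = 76.56 dB.
diesel generator: 91 − 20·log₁₀(16.6/1.7) = 91 − 19.79 = 71.21 dB.
Σ 10^(L/10) = 5.853e+07 → L_total = 10·log₁₀(5.853e+07) = 77.67 dB.

77.7 dB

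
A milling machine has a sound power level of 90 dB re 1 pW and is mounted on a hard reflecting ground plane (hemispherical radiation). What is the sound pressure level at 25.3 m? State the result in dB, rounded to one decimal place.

Free-field hemispherical radiation: L_p = L_w − 10·log₁₀(2π·r²), r = 25.3 m.
2π·r² = 4022 m², 10·log₁₀ of that is 36.044 dB.
L_p = 90 − 36.044 = 53.96 dB.

54.0 dB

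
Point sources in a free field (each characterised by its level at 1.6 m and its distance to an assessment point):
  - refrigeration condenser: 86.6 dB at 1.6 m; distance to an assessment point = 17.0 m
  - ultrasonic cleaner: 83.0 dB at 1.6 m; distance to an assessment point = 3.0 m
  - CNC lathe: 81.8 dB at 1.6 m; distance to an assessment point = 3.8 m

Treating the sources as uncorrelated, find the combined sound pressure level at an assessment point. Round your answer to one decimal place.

79.4 dB

Apply inverse-square spreading to bring every level to the receiver, then sum 10^(L/10).
refrigeration condenser: 86.6 − 20·log₁₀(17.0/1.6) = 86.6 − 20.53 = 66.07 dB.
ultrasonic cleaner: 83.0 − 20·log₁₀(3.0/1.6) = 83.0 − 5.46 = 77.54 dB.
CNC lathe: 81.8 − 20·log₁₀(3.8/1.6) = 81.8 − 7.51 = 74.29 dB.
Σ 10^(L/10) = 8.764e+07 → L_total = 10·log₁₀(8.764e+07) = 79.43 dB.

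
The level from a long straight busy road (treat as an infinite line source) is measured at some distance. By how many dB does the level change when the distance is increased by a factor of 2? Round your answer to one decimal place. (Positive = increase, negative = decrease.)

A line source loses 3 dB per doubling of distance; generally ΔL = −10·log₁₀(r₂/r₁).
ΔL = −10·log₁₀(2) = -3.01 dB.

-3.0 dB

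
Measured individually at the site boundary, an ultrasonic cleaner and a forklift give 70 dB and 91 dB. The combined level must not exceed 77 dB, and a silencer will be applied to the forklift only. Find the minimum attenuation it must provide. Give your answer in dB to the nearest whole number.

15 dB

The untreated sources together contribute 10^(70/10) = 1.000e+07, i.e. 70.00 dB.
The limit corresponds to 10^(77/10) = 5.012e+07; subtracting the fixed part leaves 4.012e+07 for the forklift, i.e. 76.03 dB.
So the forklift must be reduced from 91 to 76.03 dB: IL = 14.97 dB.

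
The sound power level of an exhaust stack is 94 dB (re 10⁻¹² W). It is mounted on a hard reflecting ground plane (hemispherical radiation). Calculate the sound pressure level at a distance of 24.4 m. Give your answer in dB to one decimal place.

L_p = L_w − 10·log₁₀(2π·r²) with r = 24.4 m.
2π·r² = 3741 m², 10·log₁₀ of that is 35.730 dB.
L_p = 94 − 35.730 = 58.27 dB.

58.3 dB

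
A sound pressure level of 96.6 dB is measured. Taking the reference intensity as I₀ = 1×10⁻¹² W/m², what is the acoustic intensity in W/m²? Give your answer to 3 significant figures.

0.00457 W/m²

L = 10·log₁₀(I/I₀) ⇒ I = I₀·10^(L/10) = 10⁻¹² × 10^9.66.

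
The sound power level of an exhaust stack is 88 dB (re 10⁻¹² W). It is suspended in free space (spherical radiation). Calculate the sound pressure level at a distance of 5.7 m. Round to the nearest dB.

L_p = L_w − 10·log₁₀(4π·r²) with r = 5.7 m.
4π·r² = 408.3 m², 10·log₁₀ of that is 26.110 dB.
L_p = 88 − 26.110 = 61.89 dB.

62 dB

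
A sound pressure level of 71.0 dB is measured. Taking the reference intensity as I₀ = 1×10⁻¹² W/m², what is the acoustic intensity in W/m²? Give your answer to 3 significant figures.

I/I₀ = 10^(71.0/10) = 1.259e+07, so I = 1.259e+07 × 10⁻¹² W/m².

1.26e-05 W/m²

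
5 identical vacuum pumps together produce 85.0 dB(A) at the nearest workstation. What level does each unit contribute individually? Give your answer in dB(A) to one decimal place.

78.0 dB(A)

For N identical incoherent sources L_total = L₁ + 10·log₁₀ N, so L₁ = 85.0 − 10·log₁₀(5) = 85.0 − 6.990.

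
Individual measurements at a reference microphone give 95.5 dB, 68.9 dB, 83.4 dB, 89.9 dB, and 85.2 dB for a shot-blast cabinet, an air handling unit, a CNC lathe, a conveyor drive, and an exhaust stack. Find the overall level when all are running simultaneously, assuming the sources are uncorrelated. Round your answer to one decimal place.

97.1 dB

For uncorrelated sources the intensities add, so convert each level to linear form, sum, and take 10·log₁₀ of the total.
Σ 10^(L/10) = 10^(95.5/10) + 10^(68.9/10) + 10^(83.4/10) + 10^(89.9/10) + 10^(85.2/10) = 5.083e+09.
L_total = 10·log₁₀(5.083e+09) = 97.06 dB.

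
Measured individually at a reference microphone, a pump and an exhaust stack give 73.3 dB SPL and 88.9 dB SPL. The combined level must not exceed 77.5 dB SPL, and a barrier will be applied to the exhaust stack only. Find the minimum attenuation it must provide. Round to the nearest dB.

13 dB

Fixed contribution from the other source: Σ 10^(L/10) = 10^(73.3/10) = 2.138e+07 (73.30 dB SPL).
To meet 77.5 dB SPL overall, the treated exhaust stack may contribute at most 10^(77.5/10) − 2.138e+07 = 3.485e+07, i.e. 75.42 dB SPL.
Required insertion loss = 88.9 − 75.42 = 13.48 dB.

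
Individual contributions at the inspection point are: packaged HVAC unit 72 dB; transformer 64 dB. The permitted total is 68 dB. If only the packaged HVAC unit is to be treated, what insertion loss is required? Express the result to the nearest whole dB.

Everything except the packaged HVAC unit sums to 10^(64/10) = 2.512e+06 in linear terms, 64.00 dB.
The limit corresponds to 10^(68/10) = 6.310e+06; subtracting the fixed part leaves 3.798e+06 for the packaged HVAC unit, i.e. 65.80 dB.
Required insertion loss = 72 − 65.80 = 6.20 dB.

6 dB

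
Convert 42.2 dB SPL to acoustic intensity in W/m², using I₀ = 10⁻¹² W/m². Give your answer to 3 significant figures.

1.66e-08 W/m²

I = I₀·10^(L/10) = 10⁻¹² × 10^(42.2/10) = 10^(-7.780).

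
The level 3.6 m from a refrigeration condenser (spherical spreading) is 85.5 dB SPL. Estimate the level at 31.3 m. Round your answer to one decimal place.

Point-source attenuation: ΔL = 20·log₁₀(r₂/r₁) = 20·log₁₀(31.3/3.6) = 18.785 dB.
L₂ = 85.5 − 20·log₁₀(31.3/3.6) = 85.5 − 18.785 = 66.72 dB SPL.

66.7 dB SPL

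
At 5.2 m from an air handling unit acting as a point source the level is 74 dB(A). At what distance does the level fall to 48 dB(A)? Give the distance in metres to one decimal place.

The 26.0 dB drop corresponds to a distance ratio of 10^(26.0/20) for a point source.
r₂ = 5.2·10^((74−48)/20) = 5.2·10^(26.0/20) = 103.75 m.

103.8 m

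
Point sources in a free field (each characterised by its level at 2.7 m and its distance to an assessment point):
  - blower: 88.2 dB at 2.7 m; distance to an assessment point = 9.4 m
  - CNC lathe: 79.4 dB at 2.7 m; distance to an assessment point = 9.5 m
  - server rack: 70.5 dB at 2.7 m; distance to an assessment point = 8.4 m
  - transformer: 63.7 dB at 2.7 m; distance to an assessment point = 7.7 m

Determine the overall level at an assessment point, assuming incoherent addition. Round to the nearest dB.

Propagate each source to the receiver with L = L_ref − 20·log₁₀(r/r_ref), then add intensities.
blower: 88.2 − 20·log₁₀(9.4/2.7) = 88.2 − 10.84 = 77.36 dB.
CNC lathe: 79.4 − 20·log₁₀(9.5/2.7) = 79.4 − 10.93 = 68.47 dB.
server rack: 70.5 − 20·log₁₀(8.4/2.7) = 70.5 − 9.86 = 60.64 dB.
transformer: 63.7 − 20·log₁₀(7.7/2.7) = 63.7 − 9.10 = 54.60 dB.
Σ 10^(L/10) = 6.299e+07 → L_total = 10·log₁₀(6.299e+07) = 77.99 dB.

78 dB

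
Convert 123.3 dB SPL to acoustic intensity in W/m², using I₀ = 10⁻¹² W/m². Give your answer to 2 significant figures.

I/I₀ = 10^(123.3/10) = 2.138e+12, so I = 2.138e+12 × 10⁻¹² W/m².

2.1 W/m²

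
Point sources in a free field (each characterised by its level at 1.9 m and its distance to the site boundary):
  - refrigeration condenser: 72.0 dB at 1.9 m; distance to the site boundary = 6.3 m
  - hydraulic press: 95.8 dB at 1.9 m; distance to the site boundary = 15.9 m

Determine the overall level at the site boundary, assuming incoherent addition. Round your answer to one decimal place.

Propagate each source to the receiver with L = L_ref − 20·log₁₀(r/r_ref), then add intensities.
refrigeration condenser: 72.0 − 20·log₁₀(6.3/1.9) = 72.0 − 10.41 = 61.59 dB.
hydraulic press: 95.8 − 20·log₁₀(15.9/1.9) = 95.8 − 18.45 = 77.35 dB.
Σ 10^(L/10) = 5.573e+07 → L_total = 10·log₁₀(5.573e+07) = 77.46 dB.

77.5 dB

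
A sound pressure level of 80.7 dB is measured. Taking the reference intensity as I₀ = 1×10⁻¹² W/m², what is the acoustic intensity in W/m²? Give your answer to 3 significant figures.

I = I₀·10^(L/10) = 10⁻¹² × 10^(80.7/10) = 10^(-3.930).

0.000117 W/m²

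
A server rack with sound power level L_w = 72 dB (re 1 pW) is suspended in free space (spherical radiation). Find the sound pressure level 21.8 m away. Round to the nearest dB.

34 dB

Free-field spherical radiation: L_p = L_w − 10·log₁₀(4π·r²), r = 21.8 m.
4π·r² = 5972 m², 10·log₁₀ of that is 37.761 dB.
L_p = 72 − 37.761 = 34.24 dB.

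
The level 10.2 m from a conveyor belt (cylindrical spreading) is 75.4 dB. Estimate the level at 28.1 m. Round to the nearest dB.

71 dB

Line-source attenuation: ΔL = 10·log₁₀(r₂/r₁) = 10·log₁₀(28.1/10.2) = 4.401 dB.
L₂ = 75.4 − 10·log₁₀(28.1/10.2) = 75.4 − 4.401 = 71.00 dB.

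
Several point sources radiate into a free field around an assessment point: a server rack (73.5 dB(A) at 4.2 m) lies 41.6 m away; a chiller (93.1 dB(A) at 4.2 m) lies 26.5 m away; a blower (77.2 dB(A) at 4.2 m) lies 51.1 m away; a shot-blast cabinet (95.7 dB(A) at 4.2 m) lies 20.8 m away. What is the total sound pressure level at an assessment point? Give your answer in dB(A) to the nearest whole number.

83 dB(A)

Apply inverse-square spreading to bring every level to the receiver, then sum 10^(L/10).
server rack: 73.5 − 20·log₁₀(41.6/4.2) = 73.5 − 19.92 = 53.58 dB(A).
chiller: 93.1 − 20·log₁₀(26.5/4.2) = 93.1 − 16.00 = 77.10 dB(A).
blower: 77.2 − 20·log₁₀(51.1/4.2) = 77.2 − 21.70 = 55.50 dB(A).
shot-blast cabinet: 95.7 − 20·log₁₀(20.8/4.2) = 95.7 − 13.90 = 81.80 dB(A).
Σ 10^(L/10) = 2.034e+08 → L_total = 10·log₁₀(2.034e+08) = 83.08 dB(A).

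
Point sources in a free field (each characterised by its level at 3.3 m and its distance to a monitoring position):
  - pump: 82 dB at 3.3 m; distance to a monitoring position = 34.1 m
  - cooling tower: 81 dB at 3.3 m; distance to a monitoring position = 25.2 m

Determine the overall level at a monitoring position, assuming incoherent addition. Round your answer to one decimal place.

First find each source's level at the receiver (point-source: −20·log₁₀(r/r_ref)), then combine on an intensity basis.
pump: 82 − 20·log₁₀(34.1/3.3) = 82 − 20.28 = 61.72 dB.
cooling tower: 81 − 20·log₁₀(25.2/3.3) = 81 − 17.66 = 63.34 dB.
Σ 10^(L/10) = 3.643e+06 → L_total = 10·log₁₀(3.643e+06) = 65.61 dB.

65.6 dB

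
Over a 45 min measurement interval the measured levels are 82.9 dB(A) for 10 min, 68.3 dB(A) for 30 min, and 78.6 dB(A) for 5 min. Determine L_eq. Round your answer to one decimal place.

Weight each interval's intensity by its duration and average over T = 45 min:
Σ tᵢ·10^(Lᵢ/10) = 10·10^(82.9/10) + 30·10^(68.3/10) + 5·10^(78.6/10) = 2.515e+09.
L_eq = 10·log₁₀(2.515e+09/45) = 77.47 dB(A).

77.5 dB(A)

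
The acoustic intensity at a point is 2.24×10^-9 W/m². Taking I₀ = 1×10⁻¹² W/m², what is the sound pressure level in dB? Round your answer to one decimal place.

33.5 dB

I/I₀ = 2.24×10^-9/10⁻¹² = 2.24×10^3, and L = 10·log₁₀(I/I₀).
L = 10·(0.3502 + 3) = 33.50 dB.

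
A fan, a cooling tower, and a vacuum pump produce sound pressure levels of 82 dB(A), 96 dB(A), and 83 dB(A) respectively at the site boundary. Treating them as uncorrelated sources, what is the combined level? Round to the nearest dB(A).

96 dB(A)

Incoherent sources combine by intensity addition: L_total = 10·log₁₀(Σ 10^(L_i/10)).
Σ 10^(L/10) = 10^(82/10) + 10^(96/10) + 10^(83/10) = 4.339e+09.
L_total = 10·log₁₀(4.339e+09) = 96.37 dB(A).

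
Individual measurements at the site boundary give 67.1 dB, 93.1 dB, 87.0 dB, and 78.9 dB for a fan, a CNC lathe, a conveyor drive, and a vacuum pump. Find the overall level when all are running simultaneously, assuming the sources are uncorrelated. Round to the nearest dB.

94 dB

For uncorrelated sources the intensities add, so convert each level to linear form, sum, and take 10·log₁₀ of the total.
Σ 10^(L/10) = 10^(67.1/10) + 10^(93.1/10) + 10^(87.0/10) + 10^(78.9/10) = 2.626e+09.
L_total = 10·log₁₀(2.626e+09) = 94.19 dB.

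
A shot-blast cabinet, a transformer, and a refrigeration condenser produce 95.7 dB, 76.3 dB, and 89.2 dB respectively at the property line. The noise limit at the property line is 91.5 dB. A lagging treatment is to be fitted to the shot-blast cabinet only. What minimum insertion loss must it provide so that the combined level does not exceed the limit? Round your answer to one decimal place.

Fixed contribution from the other sources: Σ 10^(L/10) = 10^(76.3/10) + 10^(89.2/10) = 8.744e+08 (89.42 dB).
The limit corresponds to 10^(91.5/10) = 1.413e+09; subtracting the fixed part leaves 5.381e+08 for the shot-blast cabinet, i.e. 87.31 dB.
So the shot-blast cabinet must be reduced from 95.7 to 87.31 dB: IL = 8.39 dB.

8.4 dB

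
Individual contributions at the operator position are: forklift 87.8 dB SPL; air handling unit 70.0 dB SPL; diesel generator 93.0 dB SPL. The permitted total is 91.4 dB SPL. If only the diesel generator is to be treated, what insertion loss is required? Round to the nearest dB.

Everything except the diesel generator sums to 10^(87.8/10) + 10^(70.0/10) = 6.126e+08 in linear terms, 87.87 dB SPL.
The limit corresponds to 10^(91.4/10) = 1.380e+09; subtracting the fixed part leaves 7.678e+08 for the diesel generator, i.e. 88.85 dB SPL.
So the diesel generator must be reduced from 93.0 to 88.85 dB SPL: IL = 4.15 dB.

4 dB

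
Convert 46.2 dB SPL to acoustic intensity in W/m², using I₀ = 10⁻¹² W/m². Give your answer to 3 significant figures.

I = I₀·10^(L/10) = 10⁻¹² × 10^(46.2/10) = 10^(-7.380).

4.17e-08 W/m²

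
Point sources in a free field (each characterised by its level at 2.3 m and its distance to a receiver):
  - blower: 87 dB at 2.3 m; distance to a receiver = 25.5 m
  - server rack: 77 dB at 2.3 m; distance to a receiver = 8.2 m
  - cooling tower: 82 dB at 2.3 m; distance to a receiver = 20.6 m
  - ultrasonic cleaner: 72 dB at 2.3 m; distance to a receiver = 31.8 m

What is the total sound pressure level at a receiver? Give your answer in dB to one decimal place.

Apply inverse-square spreading to bring every level to the receiver, then sum 10^(L/10).
blower: 87 − 20·log₁₀(25.5/2.3) = 87 − 20.90 = 66.10 dB.
server rack: 77 − 20·log₁₀(8.2/2.3) = 77 − 11.04 = 65.96 dB.
cooling tower: 82 − 20·log₁₀(20.6/2.3) = 82 − 19.04 = 62.96 dB.
ultrasonic cleaner: 72 − 20·log₁₀(31.8/2.3) = 72 − 22.81 = 49.19 dB.
Σ 10^(L/10) = 1.008e+07 → L_total = 10·log₁₀(1.008e+07) = 70.03 dB.

70.0 dB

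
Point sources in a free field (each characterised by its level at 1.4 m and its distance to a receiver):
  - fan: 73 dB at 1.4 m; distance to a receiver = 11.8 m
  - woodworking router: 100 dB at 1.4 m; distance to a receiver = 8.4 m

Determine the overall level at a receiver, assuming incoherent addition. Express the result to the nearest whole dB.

84 dB

Propagate each source to the receiver with L = L_ref − 20·log₁₀(r/r_ref), then add intensities.
fan: 73 − 20·log₁₀(11.8/1.4) = 73 − 18.52 = 54.48 dB.
woodworking router: 100 − 20·log₁₀(8.4/1.4) = 100 − 15.56 = 84.44 dB.
Σ 10^(L/10) = 2.781e+08 → L_total = 10·log₁₀(2.781e+08) = 84.44 dB.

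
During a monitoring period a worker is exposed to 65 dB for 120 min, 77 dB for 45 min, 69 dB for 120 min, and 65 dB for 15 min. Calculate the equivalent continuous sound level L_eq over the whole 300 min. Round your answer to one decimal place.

70.8 dB

The energy average is taken in the linear domain: L_eq = 10·log₁₀[(Σ tᵢ·10^(Lᵢ/10))/T], T = 300 min.
Σ tᵢ·10^(Lᵢ/10) = 120·10^(65/10) + 45·10^(77/10) + 120·10^(69/10) + 15·10^(65/10) = 3.635e+09.
L_eq = 10·log₁₀(3.635e+09/300) = 70.83 dB.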